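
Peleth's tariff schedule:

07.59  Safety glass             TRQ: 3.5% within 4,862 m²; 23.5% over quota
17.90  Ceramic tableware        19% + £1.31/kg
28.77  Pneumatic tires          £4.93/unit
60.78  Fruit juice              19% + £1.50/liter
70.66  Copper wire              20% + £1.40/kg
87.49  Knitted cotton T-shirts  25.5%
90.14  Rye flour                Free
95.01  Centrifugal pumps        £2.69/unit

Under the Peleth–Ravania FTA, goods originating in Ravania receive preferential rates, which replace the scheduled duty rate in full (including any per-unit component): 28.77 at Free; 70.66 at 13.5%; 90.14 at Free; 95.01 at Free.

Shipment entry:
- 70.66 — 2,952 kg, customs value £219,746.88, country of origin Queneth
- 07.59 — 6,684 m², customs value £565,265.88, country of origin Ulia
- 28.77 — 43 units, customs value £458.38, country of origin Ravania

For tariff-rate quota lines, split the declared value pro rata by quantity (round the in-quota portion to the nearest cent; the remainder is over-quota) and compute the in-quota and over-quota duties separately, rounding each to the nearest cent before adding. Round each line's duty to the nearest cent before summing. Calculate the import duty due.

Line 1 (70.66, Queneth, 2,952 kg, £219,746.88):
Base rate for 70.66 is 20% + £1.40/kg.
70.66 has an FTA preferential rate, but origin Queneth is not Ravania; base rate stands.
Duty = £219,746.88 × 20% + 2,952 × £1.40 = £48,082.18.
Line 2 (07.59, Ulia, 6,684 m², £565,265.88):
Code 07.59 is under a tariff-rate quota (threshold 4,862 m²). In-quota: 4,862 m² at 3.5%; over-quota: 1,822 m² at 23.5%.
Pro-rata value split: in-quota = £565,265.88 × 4,862/6,684 = £411,179.34; over-quota = £565,265.88 − £411,179.34 = £154,086.54.
In-quota duty = £411,179.34 × 3.5% = £14,391.28. Over-quota duty = £154,086.54 × 23.5% = £36,210.34.
Line duty = £14,391.28 + £36,210.34 = £50,601.62.
Line 3 (28.77, Ravania, 43 units, £458.38):
Base rate for 28.77 is £4.93/unit.
Origin Ravania qualifies under the Peleth–Ravania agreement and 28.77 is covered: preferential rate Free applies instead.
Duty = £458.38 × 0% = £0.00.
Total = £48,082.18 + £50,601.62 + £0.00 = £98,683.80.

£98,683.80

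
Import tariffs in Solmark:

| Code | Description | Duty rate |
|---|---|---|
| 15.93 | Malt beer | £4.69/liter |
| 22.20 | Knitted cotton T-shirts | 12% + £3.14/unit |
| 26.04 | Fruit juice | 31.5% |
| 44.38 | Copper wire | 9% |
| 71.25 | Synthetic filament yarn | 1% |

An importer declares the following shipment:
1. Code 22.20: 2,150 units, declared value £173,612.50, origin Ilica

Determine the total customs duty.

£27,584.50

Line 1 (22.20, Ilica, 2,150 units, £173,612.50):
Base rate for 22.20 is 12% + £3.14/unit.
Duty = £173,612.50 × 12% + 2,150 × £3.14 = £27,584.50.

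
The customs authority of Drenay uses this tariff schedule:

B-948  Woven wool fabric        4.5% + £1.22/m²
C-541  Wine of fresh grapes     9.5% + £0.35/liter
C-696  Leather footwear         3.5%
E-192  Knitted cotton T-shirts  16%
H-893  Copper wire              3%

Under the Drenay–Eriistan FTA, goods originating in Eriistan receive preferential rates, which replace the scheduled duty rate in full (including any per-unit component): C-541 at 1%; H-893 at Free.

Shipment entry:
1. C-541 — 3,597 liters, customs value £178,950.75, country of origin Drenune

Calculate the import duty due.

£18,259.27

Line 1 (C-541, Drenune, 3,597 liters, £178,950.75):
Base rate for C-541 is 9.5% + £0.35/liter.
C-541 has an FTA preferential rate, but origin Drenune is not Eriistan; base rate stands.
Duty = £178,950.75 × 9.5% + 3,597 × £0.35 = £18,259.27.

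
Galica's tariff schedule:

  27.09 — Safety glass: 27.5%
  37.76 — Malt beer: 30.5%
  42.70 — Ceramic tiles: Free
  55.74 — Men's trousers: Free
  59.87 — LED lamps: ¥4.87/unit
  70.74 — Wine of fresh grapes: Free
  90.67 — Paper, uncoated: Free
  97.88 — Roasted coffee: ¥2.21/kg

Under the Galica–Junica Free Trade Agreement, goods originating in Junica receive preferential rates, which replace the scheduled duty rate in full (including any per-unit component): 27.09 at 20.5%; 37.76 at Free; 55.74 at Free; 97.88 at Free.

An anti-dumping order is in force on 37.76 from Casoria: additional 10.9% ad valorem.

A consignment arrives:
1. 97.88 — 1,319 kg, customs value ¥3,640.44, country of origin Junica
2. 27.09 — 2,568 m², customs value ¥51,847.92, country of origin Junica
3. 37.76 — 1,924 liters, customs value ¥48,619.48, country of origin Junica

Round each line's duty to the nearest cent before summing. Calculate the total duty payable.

Line 1 (97.88, Junica, 1,319 kg, ¥3,640.44):
Base rate for 97.88 is ¥2.21/kg.
Origin Junica qualifies under the Galica–Junica agreement and 97.88 is covered: preferential rate Free applies instead.
Duty = ¥3,640.44 × 0% = ¥0.00.
Line 2 (27.09, Junica, 2,568 m², ¥51,847.92):
Base rate for 27.09 is 27.5%.
Origin Junica qualifies under the Galica–Junica agreement and 27.09 is covered: preferential rate 20.5% applies instead.
Duty = ¥51,847.92 × 20.5% = ¥10,628.82.
Line 3 (37.76, Junica, 1,924 liters, ¥48,619.48):
Base rate for 37.76 is 30.5%.
Origin Junica qualifies under the Galica–Junica agreement and 37.76 is covered: preferential rate Free applies instead.
The additional-duty order on 37.76 targets Casoria, not Junica; it does not apply.
Duty = ¥48,619.48 × 0% = ¥0.00.
Total = ¥0.00 + ¥10,628.82 + ¥0.00 = ¥10,628.82.

¥10,628.82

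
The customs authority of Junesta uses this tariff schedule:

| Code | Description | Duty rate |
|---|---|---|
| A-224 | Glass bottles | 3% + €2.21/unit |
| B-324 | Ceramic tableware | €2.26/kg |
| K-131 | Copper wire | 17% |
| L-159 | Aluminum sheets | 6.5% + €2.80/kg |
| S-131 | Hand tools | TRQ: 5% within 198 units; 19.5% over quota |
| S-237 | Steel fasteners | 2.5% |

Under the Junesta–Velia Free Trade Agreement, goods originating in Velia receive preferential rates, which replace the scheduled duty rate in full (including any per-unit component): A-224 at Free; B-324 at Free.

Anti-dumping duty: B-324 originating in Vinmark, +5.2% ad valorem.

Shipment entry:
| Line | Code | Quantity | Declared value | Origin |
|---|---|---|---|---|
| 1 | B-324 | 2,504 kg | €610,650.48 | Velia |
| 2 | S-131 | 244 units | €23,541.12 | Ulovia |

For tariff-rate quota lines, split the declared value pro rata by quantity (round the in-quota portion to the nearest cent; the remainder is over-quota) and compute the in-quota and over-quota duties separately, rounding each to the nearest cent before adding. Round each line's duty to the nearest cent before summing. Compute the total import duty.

Line 1 (B-324, Velia, 2,504 kg, €610,650.48):
Base rate for B-324 is €2.26/kg.
Origin Velia qualifies under the Junesta–Velia agreement and B-324 is covered: preferential rate Free applies instead.
The additional-duty order on B-324 targets Vinmark, not Velia; it does not apply.
Duty = €610,650.48 × 0% = €0.00.
Line 2 (S-131, Ulovia, 244 units, €23,541.12):
Code S-131 is under a tariff-rate quota (threshold 198 units). In-quota: 198 units at 5%; over-quota: 46 units at 19.5%.
Pro-rata value split: in-quota = €23,541.12 × 198/244 = €19,103.04; over-quota = €23,541.12 − €19,103.04 = €4,438.08.
In-quota duty = €19,103.04 × 5% = €955.15. Over-quota duty = €4,438.08 × 19.5% = €865.43.
Line duty = €955.15 + €865.43 = €1,820.58.
Total = €0.00 + €1,820.58 = €1,820.58.

€1,820.58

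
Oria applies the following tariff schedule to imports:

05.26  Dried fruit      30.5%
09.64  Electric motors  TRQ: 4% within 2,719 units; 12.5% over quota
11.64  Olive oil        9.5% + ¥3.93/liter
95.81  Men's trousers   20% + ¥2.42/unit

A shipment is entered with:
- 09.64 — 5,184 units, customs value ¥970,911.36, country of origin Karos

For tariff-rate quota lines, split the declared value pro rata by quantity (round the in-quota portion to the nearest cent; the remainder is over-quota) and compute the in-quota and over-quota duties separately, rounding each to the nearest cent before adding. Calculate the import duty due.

Line 1 (09.64, Karos, 5,184 units, ¥970,911.36):
Code 09.64 is under a tariff-rate quota (threshold 2,719 units). In-quota: 2,719 units at 4%; over-quota: 2,465 units at 12.5%.
Pro-rata value split: in-quota = ¥970,911.36 × 2,719/5,184 = ¥509,241.51; over-quota = ¥970,911.36 − ¥509,241.51 = ¥461,669.85.
In-quota duty = ¥509,241.51 × 4% = ¥20,369.66. Over-quota duty = ¥461,669.85 × 12.5% = ¥57,708.73.
Line duty = ¥20,369.66 + ¥57,708.73 = ¥78,078.39.

¥78,078.39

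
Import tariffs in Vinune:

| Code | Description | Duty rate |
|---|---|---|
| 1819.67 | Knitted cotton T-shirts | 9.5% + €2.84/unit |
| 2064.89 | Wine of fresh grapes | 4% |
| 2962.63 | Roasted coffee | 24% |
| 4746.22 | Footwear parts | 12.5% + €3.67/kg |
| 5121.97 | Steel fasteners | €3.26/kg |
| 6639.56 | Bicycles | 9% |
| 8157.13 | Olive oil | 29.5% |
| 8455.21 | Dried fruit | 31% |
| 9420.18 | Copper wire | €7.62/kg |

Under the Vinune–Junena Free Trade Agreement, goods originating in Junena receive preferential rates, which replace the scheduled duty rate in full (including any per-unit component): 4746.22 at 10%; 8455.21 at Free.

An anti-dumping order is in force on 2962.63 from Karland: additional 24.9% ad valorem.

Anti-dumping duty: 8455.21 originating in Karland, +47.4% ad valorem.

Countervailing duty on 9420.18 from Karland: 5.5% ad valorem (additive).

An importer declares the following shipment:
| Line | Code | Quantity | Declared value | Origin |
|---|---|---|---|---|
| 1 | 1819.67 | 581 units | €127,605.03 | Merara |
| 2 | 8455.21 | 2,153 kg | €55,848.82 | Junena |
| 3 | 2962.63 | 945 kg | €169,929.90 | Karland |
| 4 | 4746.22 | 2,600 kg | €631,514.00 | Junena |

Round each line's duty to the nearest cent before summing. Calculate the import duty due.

Line 1 (1819.67, Merara, 581 units, €127,605.03):
Base rate for 1819.67 is 9.5% + €2.84/unit.
Duty = €127,605.03 × 9.5% + 581 × €2.84 = €13,772.52.
Line 2 (8455.21, Junena, 2,153 kg, €55,848.82):
Base rate for 8455.21 is 31%.
Origin Junena qualifies under the Vinune–Junena agreement and 8455.21 is covered: preferential rate Free applies instead.
The additional-duty order on 8455.21 targets Karland, not Junena; it does not apply.
Duty = €55,848.82 × 0% = €0.00.
Line 3 (2962.63, Karland, 945 kg, €169,929.90):
Base rate for 2962.63 is 24%.
Additional duty on 2962.63 from Karland: +24.9%. Applied ad valorem rate: 24% + 24.9% = 48.9%.
Duty = €169,929.90 × 48.9% = €83,095.72.
Line 4 (4746.22, Junena, 2,600 kg, €631,514.00):
Base rate for 4746.22 is 12.5% + €3.67/kg.
Origin Junena qualifies under the Vinune–Junena agreement and 4746.22 is covered: preferential rate 10% applies instead.
Duty = €631,514.00 × 10% = €63,151.40.
Total = €13,772.52 + €0.00 + €83,095.72 + €63,151.40 = €160,019.64.

€160,019.64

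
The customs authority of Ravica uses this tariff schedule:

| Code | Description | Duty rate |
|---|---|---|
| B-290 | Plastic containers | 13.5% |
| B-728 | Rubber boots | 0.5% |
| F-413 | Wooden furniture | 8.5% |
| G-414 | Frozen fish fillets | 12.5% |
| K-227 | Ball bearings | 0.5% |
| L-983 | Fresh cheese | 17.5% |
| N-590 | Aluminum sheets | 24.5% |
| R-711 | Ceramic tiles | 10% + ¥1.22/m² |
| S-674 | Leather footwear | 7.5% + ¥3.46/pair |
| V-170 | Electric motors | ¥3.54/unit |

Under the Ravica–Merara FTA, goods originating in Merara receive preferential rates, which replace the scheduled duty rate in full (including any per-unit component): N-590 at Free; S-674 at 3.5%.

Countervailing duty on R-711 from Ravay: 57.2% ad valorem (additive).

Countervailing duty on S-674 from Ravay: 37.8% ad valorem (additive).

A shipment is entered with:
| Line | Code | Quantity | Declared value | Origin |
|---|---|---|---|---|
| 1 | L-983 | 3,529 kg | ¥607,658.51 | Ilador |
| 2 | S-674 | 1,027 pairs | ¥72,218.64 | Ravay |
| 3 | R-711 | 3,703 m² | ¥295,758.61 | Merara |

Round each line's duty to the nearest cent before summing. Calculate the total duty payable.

Line 1 (L-983, Ilador, 3,529 kg, ¥607,658.51):
Base rate for L-983 is 17.5%.
Duty = ¥607,658.51 × 17.5% = ¥106,340.24.
Line 2 (S-674, Ravay, 1,027 pairs, ¥72,218.64):
Base rate for S-674 is 7.5% + ¥3.46/pair.
S-674 has an FTA preferential rate, but origin Ravay is not Merara; base rate stands.
Additional duty on S-674 from Ravay: +37.8%. Applied ad valorem rate: 7.5% + 37.8% = 45.3%.
Duty = ¥72,218.64 × 45.3% + 1,027 × ¥3.46 = ¥36,268.46.
Line 3 (R-711, Merara, 3,703 m², ¥295,758.61):
Base rate for R-711 is 10% + ¥1.22/m².
Origin Merara is the FTA partner but R-711 is not on the preference list; base rate stands.
The additional-duty order on R-711 targets Ravay, not Merara; it does not apply.
Duty = ¥295,758.61 × 10% + 3,703 × ¥1.22 = ¥34,093.52.
Total = ¥106,340.24 + ¥36,268.46 + ¥34,093.52 = ¥176,702.22.

¥176,702.22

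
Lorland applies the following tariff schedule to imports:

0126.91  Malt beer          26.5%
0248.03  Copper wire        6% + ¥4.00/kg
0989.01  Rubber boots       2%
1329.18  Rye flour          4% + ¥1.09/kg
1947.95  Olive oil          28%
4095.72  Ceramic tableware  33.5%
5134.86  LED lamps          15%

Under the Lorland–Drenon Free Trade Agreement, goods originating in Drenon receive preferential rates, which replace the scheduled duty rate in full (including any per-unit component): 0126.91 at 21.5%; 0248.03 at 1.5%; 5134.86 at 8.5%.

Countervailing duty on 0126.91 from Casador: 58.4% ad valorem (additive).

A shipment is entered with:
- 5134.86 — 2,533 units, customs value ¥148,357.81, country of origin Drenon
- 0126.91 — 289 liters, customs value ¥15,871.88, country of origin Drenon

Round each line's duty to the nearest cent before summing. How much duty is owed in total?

¥16,022.86

Line 1 (5134.86, Drenon, 2,533 units, ¥148,357.81):
Base rate for 5134.86 is 15%.
Origin Drenon qualifies under the Lorland–Drenon agreement and 5134.86 is covered: preferential rate 8.5% applies instead.
Duty = ¥148,357.81 × 8.5% = ¥12,610.41.
Line 2 (0126.91, Drenon, 289 liters, ¥15,871.88):
Base rate for 0126.91 is 26.5%.
Origin Drenon qualifies under the Lorland–Drenon agreement and 0126.91 is covered: preferential rate 21.5% applies instead.
The additional-duty order on 0126.91 targets Casador, not Drenon; it does not apply.
Duty = ¥15,871.88 × 21.5% = ¥3,412.45.
Total = ¥12,610.41 + ¥3,412.45 = ¥16,022.86.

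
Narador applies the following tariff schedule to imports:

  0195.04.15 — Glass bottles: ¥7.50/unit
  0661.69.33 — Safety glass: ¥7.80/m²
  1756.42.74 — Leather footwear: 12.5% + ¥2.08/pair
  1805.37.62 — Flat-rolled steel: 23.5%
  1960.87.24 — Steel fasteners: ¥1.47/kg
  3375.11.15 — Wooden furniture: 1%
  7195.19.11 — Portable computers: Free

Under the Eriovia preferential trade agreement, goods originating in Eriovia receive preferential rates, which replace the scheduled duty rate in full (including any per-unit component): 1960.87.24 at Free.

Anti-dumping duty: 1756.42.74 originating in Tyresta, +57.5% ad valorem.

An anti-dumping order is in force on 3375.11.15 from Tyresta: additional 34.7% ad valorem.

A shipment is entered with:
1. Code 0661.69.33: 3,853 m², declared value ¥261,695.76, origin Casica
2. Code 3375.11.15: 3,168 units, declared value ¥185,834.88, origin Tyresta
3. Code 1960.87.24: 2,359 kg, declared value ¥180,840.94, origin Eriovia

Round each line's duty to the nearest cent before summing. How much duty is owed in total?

¥96,396.45

Line 1 (0661.69.33, Casica, 3,853 m², ¥261,695.76):
Base rate for 0661.69.33 is ¥7.80/m².
Duty = 3,853 × ¥7.80 = ¥30,053.40.
Line 2 (3375.11.15, Tyresta, 3,168 units, ¥185,834.88):
Base rate for 3375.11.15 is 1%.
Additional duty on 3375.11.15 from Tyresta: +34.7%. Applied ad valorem rate: 1% + 34.7% = 35.7%.
Duty = ¥185,834.88 × 35.7% = ¥66,343.05.
Line 3 (1960.87.24, Eriovia, 2,359 kg, ¥180,840.94):
Base rate for 1960.87.24 is ¥1.47/kg.
Origin Eriovia qualifies under the Narador–Eriovia agreement and 1960.87.24 is covered: preferential rate Free applies instead.
Duty = ¥180,840.94 × 0% = ¥0.00.
Total = ¥30,053.40 + ¥66,343.05 + ¥0.00 = ¥96,396.45.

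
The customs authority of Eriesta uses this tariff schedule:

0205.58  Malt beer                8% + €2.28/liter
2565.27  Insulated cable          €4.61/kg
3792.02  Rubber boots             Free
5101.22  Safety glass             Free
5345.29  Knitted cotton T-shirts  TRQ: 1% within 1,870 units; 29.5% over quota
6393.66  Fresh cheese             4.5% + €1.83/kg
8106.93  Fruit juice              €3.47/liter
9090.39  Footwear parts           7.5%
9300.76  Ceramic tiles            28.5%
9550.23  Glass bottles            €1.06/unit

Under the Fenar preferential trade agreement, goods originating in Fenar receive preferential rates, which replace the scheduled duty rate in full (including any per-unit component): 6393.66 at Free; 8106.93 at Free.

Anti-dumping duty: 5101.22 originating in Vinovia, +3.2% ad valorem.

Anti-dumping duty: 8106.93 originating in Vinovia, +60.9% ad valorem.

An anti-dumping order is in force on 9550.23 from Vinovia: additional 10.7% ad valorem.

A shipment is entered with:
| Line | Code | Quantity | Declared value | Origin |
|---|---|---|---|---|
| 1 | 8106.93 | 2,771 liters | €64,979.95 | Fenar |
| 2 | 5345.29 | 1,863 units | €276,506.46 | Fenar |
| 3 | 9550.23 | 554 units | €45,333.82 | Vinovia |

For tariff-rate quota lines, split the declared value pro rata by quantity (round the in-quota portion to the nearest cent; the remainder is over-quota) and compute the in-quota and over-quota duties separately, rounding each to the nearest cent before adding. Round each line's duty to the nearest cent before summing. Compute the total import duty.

Line 1 (8106.93, Fenar, 2,771 liters, €64,979.95):
Base rate for 8106.93 is €3.47/liter.
Origin Fenar qualifies under the Eriesta–Fenar agreement and 8106.93 is covered: preferential rate Free applies instead.
The additional-duty order on 8106.93 targets Vinovia, not Fenar; it does not apply.
Duty = €64,979.95 × 0% = €0.00.
Line 2 (5345.29, Fenar, 1,863 units, €276,506.46):
Code 5345.29 is under a tariff-rate quota (threshold 1,870 units). Quantity 1,863 units is within the quota, so the in-quota rate 1% applies to the full value.
Duty = €276,506.46 × 1% = €2,765.06.
Line 3 (9550.23, Vinovia, 554 units, €45,333.82):
Base rate for 9550.23 is €1.06/unit.
Additional duty on 9550.23 from Vinovia: +10.7% ad valorem. Applied ad valorem rate = 10.7%.
Duty = €45,333.82 × 10.7% + 554 × €1.06 = €5,437.96.
Total = €0.00 + €2,765.06 + €5,437.96 = €8,203.02.

€8,203.02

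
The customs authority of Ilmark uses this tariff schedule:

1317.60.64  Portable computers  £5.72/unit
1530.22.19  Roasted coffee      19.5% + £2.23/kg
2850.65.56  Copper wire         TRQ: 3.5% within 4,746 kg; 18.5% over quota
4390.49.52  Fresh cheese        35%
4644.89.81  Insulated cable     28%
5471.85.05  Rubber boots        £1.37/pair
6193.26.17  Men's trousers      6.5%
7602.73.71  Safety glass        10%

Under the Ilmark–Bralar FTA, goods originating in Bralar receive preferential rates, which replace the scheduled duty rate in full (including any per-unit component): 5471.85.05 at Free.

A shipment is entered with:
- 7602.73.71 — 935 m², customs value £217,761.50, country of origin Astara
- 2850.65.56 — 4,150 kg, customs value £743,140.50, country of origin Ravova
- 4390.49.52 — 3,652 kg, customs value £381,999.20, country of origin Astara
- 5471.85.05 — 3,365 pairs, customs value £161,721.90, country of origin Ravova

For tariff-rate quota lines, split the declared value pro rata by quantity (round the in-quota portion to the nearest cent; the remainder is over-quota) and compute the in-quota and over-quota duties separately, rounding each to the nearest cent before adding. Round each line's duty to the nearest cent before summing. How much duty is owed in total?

£186,095.84

Line 1 (7602.73.71, Astara, 935 m², £217,761.50):
Base rate for 7602.73.71 is 10%.
Duty = £217,761.50 × 10% = £21,776.15.
Line 2 (2850.65.56, Ravova, 4,150 kg, £743,140.50):
Code 2850.65.56 is under a tariff-rate quota (threshold 4,746 kg). Quantity 4,150 kg is within the quota, so the in-quota rate 3.5% applies to the full value.
Duty = £743,140.50 × 3.5% = £26,009.92.
Line 3 (4390.49.52, Astara, 3,652 kg, £381,999.20):
Base rate for 4390.49.52 is 35%.
Duty = £381,999.20 × 35% = £133,699.72.
Line 4 (5471.85.05, Ravova, 3,365 pairs, £161,721.90):
Base rate for 5471.85.05 is £1.37/pair.
5471.85.05 has an FTA preferential rate, but origin Ravova is not Bralar; base rate stands.
Duty = 3,365 × £1.37 = £4,610.05.
Total = £21,776.15 + £26,009.92 + £133,699.72 + £4,610.05 = £186,095.84.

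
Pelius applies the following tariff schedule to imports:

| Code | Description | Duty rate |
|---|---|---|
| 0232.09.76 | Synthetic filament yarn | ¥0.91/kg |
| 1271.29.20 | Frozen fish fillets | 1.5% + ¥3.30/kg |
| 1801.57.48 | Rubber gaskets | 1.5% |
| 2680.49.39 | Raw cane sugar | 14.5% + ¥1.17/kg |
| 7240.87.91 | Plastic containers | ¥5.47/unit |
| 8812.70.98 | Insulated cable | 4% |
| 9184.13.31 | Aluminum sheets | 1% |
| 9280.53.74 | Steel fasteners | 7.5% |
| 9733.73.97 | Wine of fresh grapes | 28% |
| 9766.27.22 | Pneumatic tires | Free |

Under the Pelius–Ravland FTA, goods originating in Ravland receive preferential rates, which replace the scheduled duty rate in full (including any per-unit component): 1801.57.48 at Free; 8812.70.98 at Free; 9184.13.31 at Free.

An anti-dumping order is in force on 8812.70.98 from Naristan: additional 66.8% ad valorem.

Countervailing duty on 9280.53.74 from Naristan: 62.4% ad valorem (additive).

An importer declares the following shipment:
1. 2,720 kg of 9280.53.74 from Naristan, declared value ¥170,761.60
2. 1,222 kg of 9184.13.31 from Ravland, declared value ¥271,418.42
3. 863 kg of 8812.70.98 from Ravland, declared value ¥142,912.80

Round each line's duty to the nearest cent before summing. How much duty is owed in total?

¥119,362.36

Line 1 (9280.53.74, Naristan, 2,720 kg, ¥170,761.60):
Base rate for 9280.53.74 is 7.5%.
Additional duty on 9280.53.74 from Naristan: +62.4%. Applied ad valorem rate: 7.5% + 62.4% = 69.9%.
Duty = ¥170,761.60 × 69.9% = ¥119,362.36.
Line 2 (9184.13.31, Ravland, 1,222 kg, ¥271,418.42):
Base rate for 9184.13.31 is 1%.
Origin Ravland qualifies under the Pelius–Ravland agreement and 9184.13.31 is covered: preferential rate Free applies instead.
Duty = ¥271,418.42 × 0% = ¥0.00.
Line 3 (8812.70.98, Ravland, 863 kg, ¥142,912.80):
Base rate for 8812.70.98 is 4%.
Origin Ravland qualifies under the Pelius–Ravland agreement and 8812.70.98 is covered: preferential rate Free applies instead.
The additional-duty order on 8812.70.98 targets Naristan, not Ravland; it does not apply.
Duty = ¥142,912.80 × 0% = ¥0.00.
Total = ¥119,362.36 + ¥0.00 + ¥0.00 = ¥119,362.36.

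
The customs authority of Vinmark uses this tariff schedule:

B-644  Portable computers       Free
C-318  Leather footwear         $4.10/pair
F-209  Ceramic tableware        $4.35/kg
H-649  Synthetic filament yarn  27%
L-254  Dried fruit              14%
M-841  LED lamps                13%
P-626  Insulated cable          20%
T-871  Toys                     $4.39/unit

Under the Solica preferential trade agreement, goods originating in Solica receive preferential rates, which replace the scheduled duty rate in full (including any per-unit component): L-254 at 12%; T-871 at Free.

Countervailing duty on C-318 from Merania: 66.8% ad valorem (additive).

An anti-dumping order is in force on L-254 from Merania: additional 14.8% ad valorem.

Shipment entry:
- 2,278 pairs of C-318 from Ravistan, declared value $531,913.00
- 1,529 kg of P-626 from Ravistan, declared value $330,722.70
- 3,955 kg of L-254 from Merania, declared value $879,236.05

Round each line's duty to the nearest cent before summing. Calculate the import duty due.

Line 1 (C-318, Ravistan, 2,278 pairs, $531,913.00):
Base rate for C-318 is $4.10/pair.
The additional-duty order on C-318 targets Merania, not Ravistan; it does not apply.
Duty = 2,278 × $4.10 = $9,339.80.
Line 2 (P-626, Ravistan, 1,529 kg, $330,722.70):
Base rate for P-626 is 20%.
Duty = $330,722.70 × 20% = $66,144.54.
Line 3 (L-254, Merania, 3,955 kg, $879,236.05):
Base rate for L-254 is 14%.
L-254 has an FTA preferential rate, but origin Merania is not Solica; base rate stands.
Additional duty on L-254 from Merania: +14.8%. Applied ad valorem rate: 14% + 14.8% = 28.8%.
Duty = $879,236.05 × 28.8% = $253,219.98.
Total = $9,339.80 + $66,144.54 + $253,219.98 = $328,704.32.

$328,704.32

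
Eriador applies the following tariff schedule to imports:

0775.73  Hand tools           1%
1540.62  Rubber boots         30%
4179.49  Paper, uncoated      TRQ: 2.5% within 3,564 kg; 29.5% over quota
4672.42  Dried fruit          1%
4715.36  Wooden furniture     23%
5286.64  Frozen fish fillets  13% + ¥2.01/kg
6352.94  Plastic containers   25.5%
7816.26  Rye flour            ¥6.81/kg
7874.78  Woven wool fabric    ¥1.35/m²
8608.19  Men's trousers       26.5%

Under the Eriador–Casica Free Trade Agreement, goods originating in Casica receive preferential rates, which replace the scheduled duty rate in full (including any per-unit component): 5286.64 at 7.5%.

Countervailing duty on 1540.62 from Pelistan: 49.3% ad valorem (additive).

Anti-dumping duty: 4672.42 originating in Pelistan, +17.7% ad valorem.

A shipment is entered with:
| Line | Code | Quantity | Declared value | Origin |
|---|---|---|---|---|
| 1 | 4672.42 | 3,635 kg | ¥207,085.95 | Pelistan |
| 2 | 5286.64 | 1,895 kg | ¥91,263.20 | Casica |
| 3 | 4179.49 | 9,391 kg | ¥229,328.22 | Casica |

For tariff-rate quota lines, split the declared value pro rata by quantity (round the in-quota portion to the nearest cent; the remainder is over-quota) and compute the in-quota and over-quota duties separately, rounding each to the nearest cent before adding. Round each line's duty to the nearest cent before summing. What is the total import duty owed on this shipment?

¥89,722.76

Line 1 (4672.42, Pelistan, 3,635 kg, ¥207,085.95):
Base rate for 4672.42 is 1%.
Additional duty on 4672.42 from Pelistan: +17.7%. Applied ad valorem rate: 1% + 17.7% = 18.7%.
Duty = ¥207,085.95 × 18.7% = ¥38,725.07.
Line 2 (5286.64, Casica, 1,895 kg, ¥91,263.20):
Base rate for 5286.64 is 13% + ¥2.01/kg.
Origin Casica qualifies under the Eriador–Casica agreement and 5286.64 is covered: preferential rate 7.5% applies instead.
Duty = ¥91,263.20 × 7.5% = ¥6,844.74.
Line 3 (4179.49, Casica, 9,391 kg, ¥229,328.22):
Code 4179.49 is under a tariff-rate quota (threshold 3,564 kg). In-quota: 3,564 kg at 2.5%; over-quota: 5,827 kg at 29.5%.
Pro-rata value split: in-quota = ¥229,328.22 × 3,564/9,391 = ¥87,032.88; over-quota = ¥229,328.22 − ¥87,032.88 = ¥142,295.34.
In-quota duty = ¥87,032.88 × 2.5% = ¥2,175.82. Over-quota duty = ¥142,295.34 × 29.5% = ¥41,977.13.
Line duty = ¥2,175.82 + ¥41,977.13 = ¥44,152.95.
Total = ¥38,725.07 + ¥6,844.74 + ¥44,152.95 = ¥89,722.76.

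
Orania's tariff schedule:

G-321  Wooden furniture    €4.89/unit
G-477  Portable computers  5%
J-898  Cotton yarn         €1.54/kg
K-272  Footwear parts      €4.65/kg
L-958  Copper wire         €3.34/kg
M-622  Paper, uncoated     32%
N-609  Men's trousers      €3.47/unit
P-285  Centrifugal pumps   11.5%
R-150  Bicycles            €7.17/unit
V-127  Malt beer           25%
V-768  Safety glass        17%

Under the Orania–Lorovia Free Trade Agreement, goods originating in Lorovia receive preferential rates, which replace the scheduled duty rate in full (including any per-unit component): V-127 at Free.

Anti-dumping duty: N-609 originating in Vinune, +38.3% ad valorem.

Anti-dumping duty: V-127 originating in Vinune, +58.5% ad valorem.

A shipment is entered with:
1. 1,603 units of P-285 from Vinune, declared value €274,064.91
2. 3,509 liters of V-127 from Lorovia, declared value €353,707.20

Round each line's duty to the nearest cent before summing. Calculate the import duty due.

Line 1 (P-285, Vinune, 1,603 units, €274,064.91):
Base rate for P-285 is 11.5%.
Duty = €274,064.91 × 11.5% = €31,517.46.
Line 2 (V-127, Lorovia, 3,509 liters, €353,707.20):
Base rate for V-127 is 25%.
Origin Lorovia qualifies under the Orania–Lorovia agreement and V-127 is covered: preferential rate Free applies instead.
The additional-duty order on V-127 targets Vinune, not Lorovia; it does not apply.
Duty = €353,707.20 × 0% = €0.00.
Total = €31,517.46 + €0.00 = €31,517.46.

€31,517.46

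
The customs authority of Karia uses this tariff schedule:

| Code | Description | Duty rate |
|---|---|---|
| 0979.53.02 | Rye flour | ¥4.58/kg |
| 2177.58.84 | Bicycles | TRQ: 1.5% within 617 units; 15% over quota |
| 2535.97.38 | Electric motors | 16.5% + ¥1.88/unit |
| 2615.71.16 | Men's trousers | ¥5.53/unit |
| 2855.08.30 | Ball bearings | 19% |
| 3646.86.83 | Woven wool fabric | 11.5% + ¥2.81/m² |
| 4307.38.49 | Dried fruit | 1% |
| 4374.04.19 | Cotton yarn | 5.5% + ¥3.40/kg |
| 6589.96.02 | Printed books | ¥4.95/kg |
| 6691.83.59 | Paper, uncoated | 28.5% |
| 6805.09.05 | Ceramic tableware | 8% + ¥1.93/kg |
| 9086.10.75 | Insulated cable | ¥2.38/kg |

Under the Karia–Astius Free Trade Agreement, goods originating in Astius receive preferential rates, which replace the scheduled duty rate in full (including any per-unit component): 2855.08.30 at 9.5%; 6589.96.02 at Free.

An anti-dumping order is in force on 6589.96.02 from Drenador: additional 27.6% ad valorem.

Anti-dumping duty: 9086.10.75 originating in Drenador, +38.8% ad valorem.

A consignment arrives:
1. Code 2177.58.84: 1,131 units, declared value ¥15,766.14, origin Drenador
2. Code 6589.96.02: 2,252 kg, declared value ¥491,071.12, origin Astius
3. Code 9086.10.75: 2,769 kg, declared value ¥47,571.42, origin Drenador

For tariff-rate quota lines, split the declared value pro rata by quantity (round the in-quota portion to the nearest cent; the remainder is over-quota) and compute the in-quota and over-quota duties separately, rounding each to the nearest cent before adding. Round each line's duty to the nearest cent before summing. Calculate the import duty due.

Line 1 (2177.58.84, Drenador, 1,131 units, ¥15,766.14):
Code 2177.58.84 is under a tariff-rate quota (threshold 617 units). In-quota: 617 units at 1.5%; over-quota: 514 units at 15%.
Pro-rata value split: in-quota = ¥15,766.14 × 617/1,131 = ¥8,600.98; over-quota = ¥15,766.14 − ¥8,600.98 = ¥7,165.16.
In-quota duty = ¥8,600.98 × 1.5% = ¥129.01. Over-quota duty = ¥7,165.16 × 15% = ¥1,074.77.
Line duty = ¥129.01 + ¥1,074.77 = ¥1,203.78.
Line 2 (6589.96.02, Astius, 2,252 kg, ¥491,071.12):
Base rate for 6589.96.02 is ¥4.95/kg.
Origin Astius qualifies under the Karia–Astius agreement and 6589.96.02 is covered: preferential rate Free applies instead.
The additional-duty order on 6589.96.02 targets Drenador, not Astius; it does not apply.
Duty = ¥491,071.12 × 0% = ¥0.00.
Line 3 (9086.10.75, Drenador, 2,769 kg, ¥47,571.42):
Base rate for 9086.10.75 is ¥2.38/kg.
Additional duty on 9086.10.75 from Drenador: +38.8% ad valorem. Applied ad valorem rate = 38.8%.
Duty = ¥47,571.42 × 38.8% + 2,769 × ¥2.38 = ¥25,047.93.
Total = ¥1,203.78 + ¥0.00 + ¥25,047.93 = ¥26,251.71.

¥26,251.71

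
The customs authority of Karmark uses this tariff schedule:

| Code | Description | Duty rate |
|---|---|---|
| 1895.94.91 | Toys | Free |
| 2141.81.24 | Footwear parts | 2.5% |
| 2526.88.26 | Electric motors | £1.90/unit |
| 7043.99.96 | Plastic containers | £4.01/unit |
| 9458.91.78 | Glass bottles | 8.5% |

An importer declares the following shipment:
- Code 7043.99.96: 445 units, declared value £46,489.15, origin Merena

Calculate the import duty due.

£1,784.45

Line 1 (7043.99.96, Merena, 445 units, £46,489.15):
Base rate for 7043.99.96 is £4.01/unit.
Duty = 445 × £4.01 = £1,784.45.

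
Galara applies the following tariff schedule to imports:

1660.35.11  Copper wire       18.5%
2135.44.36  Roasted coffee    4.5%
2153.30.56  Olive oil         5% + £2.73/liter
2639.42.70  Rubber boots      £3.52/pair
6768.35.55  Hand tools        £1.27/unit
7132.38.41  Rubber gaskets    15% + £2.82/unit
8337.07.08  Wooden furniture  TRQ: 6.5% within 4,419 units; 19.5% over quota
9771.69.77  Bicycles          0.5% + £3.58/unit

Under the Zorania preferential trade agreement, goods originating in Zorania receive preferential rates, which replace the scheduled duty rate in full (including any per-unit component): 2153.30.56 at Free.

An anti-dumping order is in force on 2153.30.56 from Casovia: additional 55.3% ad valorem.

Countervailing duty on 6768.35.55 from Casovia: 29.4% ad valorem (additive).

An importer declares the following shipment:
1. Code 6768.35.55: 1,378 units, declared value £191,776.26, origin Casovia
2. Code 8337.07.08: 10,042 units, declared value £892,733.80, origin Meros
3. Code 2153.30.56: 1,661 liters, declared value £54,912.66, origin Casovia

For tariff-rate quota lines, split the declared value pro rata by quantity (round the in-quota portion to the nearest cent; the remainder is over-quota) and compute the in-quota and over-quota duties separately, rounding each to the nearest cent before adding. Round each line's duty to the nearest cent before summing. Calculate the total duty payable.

Line 1 (6768.35.55, Casovia, 1,378 units, £191,776.26):
Base rate for 6768.35.55 is £1.27/unit.
Additional duty on 6768.35.55 from Casovia: +29.4% ad valorem. Applied ad valorem rate = 29.4%.
Duty = £191,776.26 × 29.4% + 1,378 × £1.27 = £58,132.28.
Line 2 (8337.07.08, Meros, 10,042 units, £892,733.80):
Code 8337.07.08 is under a tariff-rate quota (threshold 4,419 units). In-quota: 4,419 units at 6.5%; over-quota: 5,623 units at 19.5%.
Pro-rata value split: in-quota = £892,733.80 × 4,419/10,042 = £392,849.10; over-quota = £892,733.80 − £392,849.10 = £499,884.70.
In-quota duty = £392,849.10 × 6.5% = £25,535.19. Over-quota duty = £499,884.70 × 19.5% = £97,477.52.
Line duty = £25,535.19 + £97,477.52 = £123,012.71.
Line 3 (2153.30.56, Casovia, 1,661 liters, £54,912.66):
Base rate for 2153.30.56 is 5% + £2.73/liter.
2153.30.56 has an FTA preferential rate, but origin Casovia is not Zorania; base rate stands.
Additional duty on 2153.30.56 from Casovia: +55.3%. Applied ad valorem rate: 5% + 55.3% = 60.3%.
Duty = £54,912.66 × 60.3% + 1,661 × £2.73 = £37,646.86.
Total = £58,132.28 + £123,012.71 + £37,646.86 = £218,791.85.

£218,791.85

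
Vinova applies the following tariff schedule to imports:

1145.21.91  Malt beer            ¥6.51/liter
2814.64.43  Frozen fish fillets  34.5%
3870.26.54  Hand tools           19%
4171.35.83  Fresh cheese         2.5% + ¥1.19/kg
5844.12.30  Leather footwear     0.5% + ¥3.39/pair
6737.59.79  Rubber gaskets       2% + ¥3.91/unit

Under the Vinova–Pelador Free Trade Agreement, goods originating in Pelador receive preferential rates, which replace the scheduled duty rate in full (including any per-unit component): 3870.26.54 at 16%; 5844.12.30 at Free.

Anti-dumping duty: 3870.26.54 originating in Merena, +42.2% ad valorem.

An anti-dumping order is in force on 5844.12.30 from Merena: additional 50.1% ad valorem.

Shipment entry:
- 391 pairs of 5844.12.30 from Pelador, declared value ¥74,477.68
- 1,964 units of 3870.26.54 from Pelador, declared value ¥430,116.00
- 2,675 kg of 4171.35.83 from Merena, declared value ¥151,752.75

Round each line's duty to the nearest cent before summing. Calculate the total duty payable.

¥75,795.63

Line 1 (5844.12.30, Pelador, 391 pairs, ¥74,477.68):
Base rate for 5844.12.30 is 0.5% + ¥3.39/pair.
Origin Pelador qualifies under the Vinova–Pelador agreement and 5844.12.30 is covered: preferential rate Free applies instead.
The additional-duty order on 5844.12.30 targets Merena, not Pelador; it does not apply.
Duty = ¥74,477.68 × 0% = ¥0.00.
Line 2 (3870.26.54, Pelador, 1,964 units, ¥430,116.00):
Base rate for 3870.26.54 is 19%.
Origin Pelador qualifies under the Vinova–Pelador agreement and 3870.26.54 is covered: preferential rate 16% applies instead.
The additional-duty order on 3870.26.54 targets Merena, not Pelador; it does not apply.
Duty = ¥430,116.00 × 16% = ¥68,818.56.
Line 3 (4171.35.83, Merena, 2,675 kg, ¥151,752.75):
Base rate for 4171.35.83 is 2.5% + ¥1.19/kg.
Duty = ¥151,752.75 × 2.5% + 2,675 × ¥1.19 = ¥6,977.07.
Total = ¥0.00 + ¥68,818.56 + ¥6,977.07 = ¥75,795.63.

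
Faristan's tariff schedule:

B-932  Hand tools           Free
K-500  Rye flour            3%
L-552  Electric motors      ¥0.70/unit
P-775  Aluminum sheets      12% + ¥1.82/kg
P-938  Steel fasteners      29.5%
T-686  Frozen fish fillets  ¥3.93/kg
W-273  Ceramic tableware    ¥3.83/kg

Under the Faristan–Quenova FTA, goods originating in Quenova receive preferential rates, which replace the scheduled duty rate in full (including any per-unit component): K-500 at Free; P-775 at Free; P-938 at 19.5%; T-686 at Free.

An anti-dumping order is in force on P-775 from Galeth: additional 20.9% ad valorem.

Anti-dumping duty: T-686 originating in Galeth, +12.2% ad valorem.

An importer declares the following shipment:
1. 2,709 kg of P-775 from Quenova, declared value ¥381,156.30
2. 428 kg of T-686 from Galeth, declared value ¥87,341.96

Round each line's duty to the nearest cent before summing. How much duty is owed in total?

¥12,337.76

Line 1 (P-775, Quenova, 2,709 kg, ¥381,156.30):
Base rate for P-775 is 12% + ¥1.82/kg.
Origin Quenova qualifies under the Faristan–Quenova agreement and P-775 is covered: preferential rate Free applies instead.
The additional-duty order on P-775 targets Galeth, not Quenova; it does not apply.
Duty = ¥381,156.30 × 0% = ¥0.00.
Line 2 (T-686, Galeth, 428 kg, ¥87,341.96):
Base rate for T-686 is ¥3.93/kg.
T-686 has an FTA preferential rate, but origin Galeth is not Quenova; base rate stands.
Additional duty on T-686 from Galeth: +12.2% ad valorem. Applied ad valorem rate = 12.2%.
Duty = ¥87,341.96 × 12.2% + 428 × ¥3.93 = ¥12,337.76.
Total = ¥0.00 + ¥12,337.76 = ¥12,337.76.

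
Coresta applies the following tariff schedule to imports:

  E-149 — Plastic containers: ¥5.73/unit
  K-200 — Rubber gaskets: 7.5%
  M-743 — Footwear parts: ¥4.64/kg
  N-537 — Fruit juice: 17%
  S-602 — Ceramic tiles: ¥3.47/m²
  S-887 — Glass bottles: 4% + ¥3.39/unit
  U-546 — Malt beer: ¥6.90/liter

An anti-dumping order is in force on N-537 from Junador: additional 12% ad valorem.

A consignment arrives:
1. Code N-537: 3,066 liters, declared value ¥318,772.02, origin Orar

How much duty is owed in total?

Line 1 (N-537, Orar, 3,066 liters, ¥318,772.02):
Base rate for N-537 is 17%.
The additional-duty order on N-537 targets Junador, not Orar; it does not apply.
Duty = ¥318,772.02 × 17% = ¥54,191.24.

¥54,191.24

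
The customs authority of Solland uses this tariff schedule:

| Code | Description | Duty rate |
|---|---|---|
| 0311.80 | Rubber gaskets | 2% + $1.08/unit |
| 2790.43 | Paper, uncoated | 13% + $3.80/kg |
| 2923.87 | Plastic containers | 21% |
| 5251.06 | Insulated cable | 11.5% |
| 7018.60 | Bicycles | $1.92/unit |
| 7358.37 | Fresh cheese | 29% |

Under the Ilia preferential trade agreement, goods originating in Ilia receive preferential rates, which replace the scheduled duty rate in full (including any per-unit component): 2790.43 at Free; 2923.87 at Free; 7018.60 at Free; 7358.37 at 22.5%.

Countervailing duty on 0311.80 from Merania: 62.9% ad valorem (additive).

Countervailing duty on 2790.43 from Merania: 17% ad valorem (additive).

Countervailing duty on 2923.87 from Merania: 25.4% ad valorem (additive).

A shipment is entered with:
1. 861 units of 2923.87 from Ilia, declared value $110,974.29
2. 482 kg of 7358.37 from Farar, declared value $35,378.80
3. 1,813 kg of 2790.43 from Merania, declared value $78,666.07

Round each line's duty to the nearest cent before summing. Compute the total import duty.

$40,749.07

Line 1 (2923.87, Ilia, 861 units, $110,974.29):
Base rate for 2923.87 is 21%.
Origin Ilia qualifies under the Solland–Ilia agreement and 2923.87 is covered: preferential rate Free applies instead.
The additional-duty order on 2923.87 targets Merania, not Ilia; it does not apply.
Duty = $110,974.29 × 0% = $0.00.
Line 2 (7358.37, Farar, 482 kg, $35,378.80):
Base rate for 7358.37 is 29%.
7358.37 has an FTA preferential rate, but origin Farar is not Ilia; base rate stands.
Duty = $35,378.80 × 29% = $10,259.85.
Line 3 (2790.43, Merania, 1,813 kg, $78,666.07):
Base rate for 2790.43 is 13% + $3.80/kg.
2790.43 has an FTA preferential rate, but origin Merania is not Ilia; base rate stands.
Additional duty on 2790.43 from Merania: +17%. Applied ad valorem rate: 13% + 17% = 30%.
Duty = $78,666.07 × 30% + 1,813 × $3.80 = $30,489.22.
Total = $0.00 + $10,259.85 + $30,489.22 = $40,749.07.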